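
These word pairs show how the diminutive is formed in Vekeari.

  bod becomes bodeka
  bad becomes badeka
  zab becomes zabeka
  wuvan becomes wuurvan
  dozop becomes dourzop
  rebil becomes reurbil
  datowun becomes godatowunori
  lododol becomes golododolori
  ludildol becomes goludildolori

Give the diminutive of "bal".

baleka

wuvan and datowun both end in -n yet inflect differently (wuurvan, godatowunori), so the final letter is not what conditions the rule; the number of vowels is.
"bal" has 1 vowel. The stems with 1 vowel (bod → bodeka, bad → badeka, zab → zabeka) add -eka.
So bal → baleka.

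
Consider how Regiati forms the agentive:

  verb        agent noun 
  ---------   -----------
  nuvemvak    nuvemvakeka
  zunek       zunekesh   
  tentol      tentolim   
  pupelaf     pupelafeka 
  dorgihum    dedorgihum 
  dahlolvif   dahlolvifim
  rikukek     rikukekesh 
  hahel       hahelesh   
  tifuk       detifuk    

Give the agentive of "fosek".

nuvemvak and rikukek both end in -k yet inflect differently (nuvemvakeka, rikukekesh), so the final letter is not what conditions the rule; the last vowel is.
"fosek" has last vowel 'e'. The stems whose last vowel is 'e' (hahel → hahelesh, rikukek → rikukekesh, zunek → zunekesh) add -esh.
The other patterns: stems whose last vowel is 'a' add -eka; stems whose last vowel is 'i' or 'o' add -im; stems whose last vowel is 'u' add the prefix de-.
So fosek → fosekesh.

fosekesh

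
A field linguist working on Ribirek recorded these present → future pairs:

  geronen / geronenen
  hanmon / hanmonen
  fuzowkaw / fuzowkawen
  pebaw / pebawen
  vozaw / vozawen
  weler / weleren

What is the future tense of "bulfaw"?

bulfawen

Every pair shown (geronen → geronenen, hanmon → hanmonen, fuzowkaw → fuzowkawen, …) follows the same rule: add -en.
So bulfaw → bulfawen.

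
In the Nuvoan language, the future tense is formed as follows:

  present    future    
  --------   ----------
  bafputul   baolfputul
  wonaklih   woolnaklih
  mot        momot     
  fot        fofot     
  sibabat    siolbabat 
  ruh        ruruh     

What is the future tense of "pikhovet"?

piolkhovet

ruh and wonaklih both end in -h yet inflect differently (ruruh, woolnaklih), so the final letter is not what conditions the rule; the number of vowels is.
"pikhovet" has 3 vowels. The stems with 3 vowels (bafputul → baolfputul, wonaklih → woolnaklih, sibabat → siolbabat) insert -ol- after the first vowel.
The other pattern: stems with 1 vowel repeat the first consonant+vowel as a prefix.
So pikhovet → piolkhovet.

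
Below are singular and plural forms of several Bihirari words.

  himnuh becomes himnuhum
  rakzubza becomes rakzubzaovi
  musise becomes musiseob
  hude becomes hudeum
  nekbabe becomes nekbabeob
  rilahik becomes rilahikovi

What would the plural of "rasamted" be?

rasamtedovi

"rasamted" begins with r-. The stems beginning with r- (rakzubza → rakzubzaovi, rilahik → rilahikovi) add -ovi.
So rasamted → rasamtedovi.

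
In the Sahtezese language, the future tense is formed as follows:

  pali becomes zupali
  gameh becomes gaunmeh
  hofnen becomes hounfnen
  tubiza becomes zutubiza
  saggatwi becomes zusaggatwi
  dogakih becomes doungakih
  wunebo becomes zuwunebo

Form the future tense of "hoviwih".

"hoviwih" ends in a consonant. The stems ending in a consonant (hofnen → hounfnen, gameh → gaunmeh, dogakih → doungakih) insert -un- after the first vowel.
So hoviwih → hounviwih.

hounviwih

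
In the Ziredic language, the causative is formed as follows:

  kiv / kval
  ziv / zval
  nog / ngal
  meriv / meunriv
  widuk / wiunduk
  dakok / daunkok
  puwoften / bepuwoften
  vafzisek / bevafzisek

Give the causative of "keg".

"keg" has 1 vowel. The stems with 1 vowel (kiv → kval, ziv → zval, nog → ngal) delete the last vowel and add -al.
So keg → kgal.

kgal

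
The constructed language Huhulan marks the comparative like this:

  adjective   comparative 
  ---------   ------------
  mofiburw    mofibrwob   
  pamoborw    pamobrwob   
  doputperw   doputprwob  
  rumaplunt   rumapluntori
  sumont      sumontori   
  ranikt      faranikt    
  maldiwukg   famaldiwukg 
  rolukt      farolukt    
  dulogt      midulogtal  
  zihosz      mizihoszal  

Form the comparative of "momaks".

rumaplunt and ranikt both end in -t yet inflect differently (rumapluntori, faranikt), so the final letter is not what conditions the rule; the second-to-last letter is.
"momaks" has second-to-last letter 'k'. The stems whose second-to-last letter is 'k' (ranikt → faranikt, maldiwukg → famaldiwukg, rolukt → farolukt) add the prefix fa-.
The other patterns: stems whose second-to-last letter is 'r' delete the last vowel and add -ob; stems whose second-to-last letter is 'n' add -ori; stems whose second-to-last letter is 'g' or 's' add mi- … -al around the stem.
So momaks → famomaks.

famomaks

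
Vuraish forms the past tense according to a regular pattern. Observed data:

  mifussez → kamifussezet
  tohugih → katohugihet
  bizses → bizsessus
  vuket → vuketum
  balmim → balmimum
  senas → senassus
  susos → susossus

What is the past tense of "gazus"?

"gazus" ends in -s. The stems ending in -s (senas → senassus, bizses → bizsessus, susos → susossus) double the final consonant and add -us.
The other patterns: stems ending in -m or -t add -um; stems ending in -h or -z add ka- … -et around the stem.
So gazus → gazussus.

gazussus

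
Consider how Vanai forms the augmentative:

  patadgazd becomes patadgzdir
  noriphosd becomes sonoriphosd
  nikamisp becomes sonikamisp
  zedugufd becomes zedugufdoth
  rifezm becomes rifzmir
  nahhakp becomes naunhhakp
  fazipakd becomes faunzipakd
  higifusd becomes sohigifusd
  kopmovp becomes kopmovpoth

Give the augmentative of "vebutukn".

noriphosd and patadgazd both end in -d yet inflect differently (sonoriphosd, patadgzdir), so the final letter is not what conditions the rule; the second-to-last letter is.
"vebutukn" has second-to-last letter 'k'. The stems whose second-to-last letter is 'k' (fazipakd → faunzipakd, nahhakp → naunhhakp) insert -un- after the first vowel.
The other patterns: stems whose second-to-last letter is 's' add the prefix so-; stems whose second-to-last letter is 'z' delete the last vowel and add -ir; stems whose second-to-last letter is 'f' or 'v' add -oth.
So vebutukn → veunbutukn.

veunbutukn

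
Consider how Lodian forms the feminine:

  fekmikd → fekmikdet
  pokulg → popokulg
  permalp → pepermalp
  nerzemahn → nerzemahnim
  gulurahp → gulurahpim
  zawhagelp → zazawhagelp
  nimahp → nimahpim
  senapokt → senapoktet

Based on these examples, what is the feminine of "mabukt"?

mabuktet

nimahp and zawhagelp both end in -p yet inflect differently (nimahpim, zazawhagelp), so the final letter is not what conditions the rule; the second-to-last letter is.
"mabukt" has second-to-last letter 'k'. The stems whose second-to-last letter is 'k' (senapokt → senapoktet, fekmikd → fekmikdet) add -et.
The other patterns: stems whose second-to-last letter is 'h' add -im; stems whose second-to-last letter is 'l' repeat the first consonant+vowel as a prefix.
So mabukt → mabuktet.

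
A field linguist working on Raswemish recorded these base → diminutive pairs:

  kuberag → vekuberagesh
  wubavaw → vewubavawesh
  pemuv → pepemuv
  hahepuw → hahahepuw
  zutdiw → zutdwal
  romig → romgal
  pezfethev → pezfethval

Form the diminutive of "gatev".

gatval

wubavaw and hahepuw both end in -w yet inflect differently (vewubavawesh, hahahepuw), so the final letter is not what conditions the rule; the last vowel is.
"gatev" has last vowel 'e'. The one such stem in the data (pezfethev → pezfethval) deletes the last vowel and adds -al (as do zutdiw, romig), so the same rule applies.
So gatev → gatval.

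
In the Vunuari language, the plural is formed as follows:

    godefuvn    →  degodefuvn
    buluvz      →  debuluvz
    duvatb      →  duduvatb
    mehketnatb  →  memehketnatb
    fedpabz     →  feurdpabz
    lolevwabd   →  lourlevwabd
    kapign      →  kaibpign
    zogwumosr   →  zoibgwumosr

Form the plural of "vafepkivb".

buluvz and fedpabz both end in -z yet inflect differently (debuluvz, feurdpabz), so the final letter is not what conditions the rule; the second-to-last letter is.
"vafepkivb" has second-to-last letter 'v'. The stems whose second-to-last letter is 'v' (godefuvn → degodefuvn, buluvz → debuluvz) add the prefix de-.
So vafepkivb → devafepkivb.

devafepkivb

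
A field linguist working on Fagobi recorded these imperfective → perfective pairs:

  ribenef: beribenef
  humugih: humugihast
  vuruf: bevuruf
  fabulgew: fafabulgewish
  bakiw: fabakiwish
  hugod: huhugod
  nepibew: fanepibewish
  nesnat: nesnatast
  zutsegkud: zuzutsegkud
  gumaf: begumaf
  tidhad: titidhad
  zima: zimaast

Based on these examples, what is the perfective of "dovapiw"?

fadovapiwish

tidhad and gumaf both have last vowel 'a' yet inflect differently (titidhad, begumaf), so the last vowel is not what conditions the rule; the final letter is.
"dovapiw" ends in -w. The stems ending in -w (nepibew → fanepibewish, bakiw → fabakiwish, fabulgew → fafabulgewish) add fa- … -ish around the stem.
The other patterns: stems ending in -d repeat the first consonant+vowel as a prefix; stems ending in -f add the prefix be-; stems ending in -a, -h or -t add -ast.
So dovapiw → fadovapiwish.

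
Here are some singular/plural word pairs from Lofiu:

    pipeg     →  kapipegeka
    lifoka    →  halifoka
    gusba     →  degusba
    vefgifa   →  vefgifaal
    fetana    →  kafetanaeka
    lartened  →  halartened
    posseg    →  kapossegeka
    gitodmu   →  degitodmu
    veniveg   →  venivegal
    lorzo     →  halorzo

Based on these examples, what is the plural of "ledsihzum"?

haledsihzum

gusba and fetana both end in -a yet inflect differently (degusba, kafetanaeka), so the final letter is not what conditions the rule; the first letter is.
"ledsihzum" begins with l-. The stems beginning with l- (lifoka → halifoka, lorzo → halorzo, lartened → halartened) add the prefix ha-.
So ledsihzum → haledsihzum.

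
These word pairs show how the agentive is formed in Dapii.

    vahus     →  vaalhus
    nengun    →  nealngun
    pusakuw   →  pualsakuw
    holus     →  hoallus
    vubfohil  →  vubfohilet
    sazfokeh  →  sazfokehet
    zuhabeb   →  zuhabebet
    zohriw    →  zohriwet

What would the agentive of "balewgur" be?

baallewgur

pusakuw and zohriw both end in -w yet inflect differently (pualsakuw, zohriwet), so the final letter is not what conditions the rule; the last vowel is.
"balewgur" has last vowel 'u'. The stems whose last vowel is 'u' (vahus → vaalhus, nengun → nealngun, pusakuw → pualsakuw) insert -al- after the first vowel.
The other pattern: stems whose last vowel is 'e' or 'i' add -et.
So balewgur → baallewgur.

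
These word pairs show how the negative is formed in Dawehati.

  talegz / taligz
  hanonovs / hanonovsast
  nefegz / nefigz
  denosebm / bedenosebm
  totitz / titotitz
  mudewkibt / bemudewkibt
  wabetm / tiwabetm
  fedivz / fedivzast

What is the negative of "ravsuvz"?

totitz and fedivz both end in -z yet inflect differently (titotitz, fedivzast), so the final letter is not what conditions the rule; the second-to-last letter is.
"ravsuvz" has second-to-last letter 'v'. The stems whose second-to-last letter is 'v' (fedivz → fedivzast, hanonovs → hanonovsast) add -ast.
The other patterns: stems whose second-to-last letter is 't' add the prefix ti-; stems whose second-to-last letter is 'g' change the last vowel to 'i'; stems whose second-to-last letter is 'b' add the prefix be-.
So ravsuvz → ravsuvzast.

ravsuvzast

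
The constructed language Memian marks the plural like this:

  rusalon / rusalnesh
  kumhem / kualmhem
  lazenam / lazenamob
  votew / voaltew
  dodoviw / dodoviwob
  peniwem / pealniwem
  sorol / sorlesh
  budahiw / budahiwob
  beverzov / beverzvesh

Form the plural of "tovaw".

tovawob

kumhem and lazenam both end in -m yet inflect differently (kualmhem, lazenamob), so the final letter is not what conditions the rule; the last vowel is.
"tovaw" has last vowel 'a'. The one such stem in the data (lazenam → lazenamob) adds -ob, so the same rule applies.
So tovaw → tovawob.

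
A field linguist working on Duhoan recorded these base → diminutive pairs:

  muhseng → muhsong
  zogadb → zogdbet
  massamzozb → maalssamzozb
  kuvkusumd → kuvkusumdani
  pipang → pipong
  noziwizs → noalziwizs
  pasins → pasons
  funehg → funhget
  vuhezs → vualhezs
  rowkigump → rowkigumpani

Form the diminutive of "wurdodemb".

muhseng and funehg both end in -g yet inflect differently (muhsong, funhget), so the final letter is not what conditions the rule; the second-to-last letter is.
"wurdodemb" has second-to-last letter 'm'. The stems whose second-to-last letter is 'm' (rowkigump → rowkigumpani, kuvkusumd → kuvkusumdani) add -ani.
The other patterns: stems whose second-to-last letter is 'n' change the last vowel to 'o'; stems whose second-to-last letter is 'd' or 'h' delete the last vowel and add -et; stems whose second-to-last letter is 'z' insert -al- after the first vowel.
So wurdodemb → wurdodembani.

wurdodembani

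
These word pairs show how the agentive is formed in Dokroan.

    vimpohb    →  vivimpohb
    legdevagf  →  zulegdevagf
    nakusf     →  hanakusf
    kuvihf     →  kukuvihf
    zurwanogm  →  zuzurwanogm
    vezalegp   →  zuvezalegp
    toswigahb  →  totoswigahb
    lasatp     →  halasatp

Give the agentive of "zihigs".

zuzihigs

legdevagf and kuvihf both end in -f yet inflect differently (zulegdevagf, kukuvihf), so the final letter is not what conditions the rule; the second-to-last letter is.
"zihigs" has second-to-last letter 'g'. The stems whose second-to-last letter is 'g' (zurwanogm → zuzurwanogm, legdevagf → zulegdevagf, vezalegp → zuvezalegp) add the prefix zu-.
The other patterns: stems whose second-to-last letter is 'h' repeat the first consonant+vowel as a prefix; stems whose second-to-last letter is 's' or 't' add the prefix ha-.
So zihigs → zuzihigs.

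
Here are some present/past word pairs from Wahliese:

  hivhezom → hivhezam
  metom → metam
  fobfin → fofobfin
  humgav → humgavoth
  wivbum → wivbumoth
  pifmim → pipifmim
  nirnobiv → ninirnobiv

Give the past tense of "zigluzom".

zigluzam

"zigluzom" has last vowel 'o'. The stems whose last vowel is 'o' (metom → metam, hivhezom → hivhezam) change the last vowel to 'a'.
The other patterns: stems whose last vowel is 'i' repeat the first consonant+vowel as a prefix; stems whose last vowel is 'a' or 'u' add -oth.
So zigluzom → zigluzam.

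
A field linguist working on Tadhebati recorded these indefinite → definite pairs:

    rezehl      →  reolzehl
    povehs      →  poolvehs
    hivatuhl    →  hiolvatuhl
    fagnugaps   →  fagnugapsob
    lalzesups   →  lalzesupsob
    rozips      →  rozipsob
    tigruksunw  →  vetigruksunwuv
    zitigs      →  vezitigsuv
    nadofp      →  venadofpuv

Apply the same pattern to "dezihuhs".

"dezihuhs" has second-to-last letter 'h'. The stems whose second-to-last letter is 'h' (rezehl → reolzehl, povehs → poolvehs, hivatuhl → hiolvatuhl) insert -ol- after the first vowel.
So dezihuhs → deolzihuhs.

deolzihuhs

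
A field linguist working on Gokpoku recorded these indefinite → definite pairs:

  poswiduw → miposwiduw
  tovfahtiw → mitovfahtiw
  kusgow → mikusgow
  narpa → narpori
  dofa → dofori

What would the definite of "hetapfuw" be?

mihetapfuw

"hetapfuw" ends in a consonant. The stems ending in a consonant (poswiduw → miposwiduw, tovfahtiw → mitovfahtiw, kusgow → mikusgow) add the prefix mi-.
The other pattern: stems ending in a vowel drop the final letter and add -ori.
So hetapfuw → mihetapfuw.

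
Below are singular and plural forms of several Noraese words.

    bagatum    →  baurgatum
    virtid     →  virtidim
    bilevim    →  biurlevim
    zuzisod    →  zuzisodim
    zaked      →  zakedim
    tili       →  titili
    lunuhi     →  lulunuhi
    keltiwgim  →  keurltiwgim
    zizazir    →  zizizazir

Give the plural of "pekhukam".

peurkhukam

"pekhukam" ends in -m. The stems ending in -m (bagatum → baurgatum, bilevim → biurlevim, keltiwgim → keurltiwgim) insert -ur- after the first vowel.
The other patterns: stems ending in -d add -im; stems ending in -i or -r repeat the first consonant+vowel as a prefix.
So pekhukam → peurkhukam.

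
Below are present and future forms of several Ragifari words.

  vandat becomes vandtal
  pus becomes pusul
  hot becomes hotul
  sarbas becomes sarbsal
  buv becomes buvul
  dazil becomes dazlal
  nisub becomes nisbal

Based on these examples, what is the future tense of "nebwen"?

nebwnal

"nebwen" has 2 vowels. The stems with 2 vowels (nisub → nisbal, vandat → vandtal, dazil → dazlal) delete the last vowel and add -al.
The other pattern: stems with 1 vowel add -ul.
So nebwen → nebwnal.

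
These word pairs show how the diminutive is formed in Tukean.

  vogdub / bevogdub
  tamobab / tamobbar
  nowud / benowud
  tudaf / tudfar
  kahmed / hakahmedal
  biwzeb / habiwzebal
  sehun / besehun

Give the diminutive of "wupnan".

tamobab and vogdub both end in -b yet inflect differently (tamobbar, bevogdub), so the final letter is not what conditions the rule; the last vowel is.
"wupnan" has last vowel 'a'. The stems whose last vowel is 'a' (tamobab → tamobbar, tudaf → tudfar) delete the last vowel and add -ar.
So wupnan → wupnnar.

wupnnar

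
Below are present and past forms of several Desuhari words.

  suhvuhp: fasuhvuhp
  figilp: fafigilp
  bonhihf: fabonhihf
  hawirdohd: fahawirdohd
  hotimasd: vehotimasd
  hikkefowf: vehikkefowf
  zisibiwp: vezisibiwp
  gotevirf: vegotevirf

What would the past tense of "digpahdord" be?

hawirdohd and hotimasd both end in -d yet inflect differently (fahawirdohd, vehotimasd), so the final letter is not what conditions the rule; the second-to-last letter is.
"digpahdord" has second-to-last letter 'r'. The one such stem in the data (gotevirf → vegotevirf) adds the prefix ve-, so the same rule applies.
The other pattern: stems whose second-to-last letter is 'h' or 'l' add the prefix fa-.
So digpahdord → vedigpahdord.

vedigpahdord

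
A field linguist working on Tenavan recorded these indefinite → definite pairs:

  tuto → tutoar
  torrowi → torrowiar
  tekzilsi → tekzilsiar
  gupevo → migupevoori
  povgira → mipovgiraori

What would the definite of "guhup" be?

miguhupori

tuto and gupevo both end in -o yet inflect differently (tutoar, migupevoori), so the final letter is not what conditions the rule; the first letter is.
"guhup" begins with g-. The one such stem in the data (gupevo → migupevoori) adds mi- … -ori around the stem, so the same rule applies.
So guhup → miguhupori.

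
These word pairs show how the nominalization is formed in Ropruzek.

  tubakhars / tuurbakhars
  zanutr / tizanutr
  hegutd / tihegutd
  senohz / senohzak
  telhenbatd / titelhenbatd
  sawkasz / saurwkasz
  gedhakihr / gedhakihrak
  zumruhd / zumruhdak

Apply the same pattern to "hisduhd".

hisduhdak

"hisduhd" has second-to-last letter 'h'. The stems whose second-to-last letter is 'h' (zumruhd → zumruhdak, gedhakihr → gedhakihrak, senohz → senohzak) add -ak.
The other patterns: stems whose second-to-last letter is 't' add the prefix ti-; stems whose second-to-last letter is 'r' or 's' insert -ur- after the first vowel.
So hisduhd → hisduhdak.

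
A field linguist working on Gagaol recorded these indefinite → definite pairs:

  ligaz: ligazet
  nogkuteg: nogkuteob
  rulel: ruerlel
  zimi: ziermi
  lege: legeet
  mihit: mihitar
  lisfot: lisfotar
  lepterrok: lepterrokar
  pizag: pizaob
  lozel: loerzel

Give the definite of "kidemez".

nogkuteg and lege both have last vowel 'e' yet inflect differently (nogkuteob, legeet), so the last vowel is not what conditions the rule; the final letter is.
"kidemez" ends in -z. The one such stem in the data (ligaz → ligazet) adds -et, so the same rule applies.
So kidemez → kidemezet.

kidemezet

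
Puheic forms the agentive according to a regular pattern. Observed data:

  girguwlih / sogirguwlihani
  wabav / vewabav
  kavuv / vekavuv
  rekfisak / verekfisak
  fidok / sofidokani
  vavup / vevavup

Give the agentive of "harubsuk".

veharubsuk

rekfisak and fidok both end in -k yet inflect differently (verekfisak, sofidokani), so the final letter is not what conditions the rule; the last vowel is.
"harubsuk" has last vowel 'u'. The stems whose last vowel is 'u' (vavup → vevavup, kavuv → vekavuv) add the prefix ve-.
So harubsuk → veharubsuk.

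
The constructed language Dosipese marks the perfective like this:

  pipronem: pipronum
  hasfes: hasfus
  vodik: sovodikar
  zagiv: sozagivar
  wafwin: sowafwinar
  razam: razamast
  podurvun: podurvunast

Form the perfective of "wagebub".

wagebubast

pipronem and razam both end in -m yet inflect differently (pipronum, razamast), so the final letter is not what conditions the rule; the last vowel is.
"wagebub" has last vowel 'u'. The one such stem in the data (podurvun → podurvunast) adds -ast, so the same rule applies.
So wagebub → wagebubast.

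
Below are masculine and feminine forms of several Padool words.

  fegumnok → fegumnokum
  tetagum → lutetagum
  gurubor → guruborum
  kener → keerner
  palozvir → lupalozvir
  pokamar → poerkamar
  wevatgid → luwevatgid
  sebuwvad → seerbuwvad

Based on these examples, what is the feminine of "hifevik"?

gurubor and kener both end in -r yet inflect differently (guruborum, keerner), so the final letter is not what conditions the rule; the last vowel is.
"hifevik" has last vowel 'i'. The stems whose last vowel is 'i' (wevatgid → luwevatgid, palozvir → lupalozvir) add the prefix lu-.
The other patterns: stems whose last vowel is 'o' add -um; stems whose last vowel is 'a' or 'e' insert -er- after the first vowel.
So hifevik → luhifevik.

luhifevik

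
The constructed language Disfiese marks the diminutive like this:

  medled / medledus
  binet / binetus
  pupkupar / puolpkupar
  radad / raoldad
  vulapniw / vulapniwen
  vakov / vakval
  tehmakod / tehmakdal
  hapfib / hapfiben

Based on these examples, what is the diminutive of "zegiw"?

zegiwen

radad and tehmakod both end in -d yet inflect differently (raoldad, tehmakdal), so the final letter is not what conditions the rule; the last vowel is.
"zegiw" has last vowel 'i'. The stems whose last vowel is 'i' (vulapniw → vulapniwen, hapfib → hapfiben) add -en.
The other patterns: stems whose last vowel is 'a' insert -ol- after the first vowel; stems whose last vowel is 'o' delete the last vowel and add -al; stems whose last vowel is 'e' add -us.
So zegiw → zegiwen.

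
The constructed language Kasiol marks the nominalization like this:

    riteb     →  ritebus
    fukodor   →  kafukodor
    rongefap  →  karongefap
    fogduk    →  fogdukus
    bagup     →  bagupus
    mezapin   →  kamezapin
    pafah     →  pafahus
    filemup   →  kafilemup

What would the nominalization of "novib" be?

"novib" has 2 vowels. The stems with 2 vowels (riteb → ritebus, pafah → pafahus, bagup → bagupus) add -us.
The other pattern: stems with 3 vowels add the prefix ka-.
So novib → novibus.

novibus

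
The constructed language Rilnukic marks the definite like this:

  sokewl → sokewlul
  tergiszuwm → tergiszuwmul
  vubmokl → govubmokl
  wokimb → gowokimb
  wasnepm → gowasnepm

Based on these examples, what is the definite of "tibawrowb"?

sokewl and vubmokl both end in -l yet inflect differently (sokewlul, govubmokl), so the final letter is not what conditions the rule; the second-to-last letter is.
"tibawrowb" has second-to-last letter 'w'. The stems whose second-to-last letter is 'w' (sokewl → sokewlul, tergiszuwm → tergiszuwmul) add -ul.
The other pattern: stems whose second-to-last letter is 'k', 'm' or 'p' add the prefix go-.
So tibawrowb → tibawrowbul.

tibawrowbul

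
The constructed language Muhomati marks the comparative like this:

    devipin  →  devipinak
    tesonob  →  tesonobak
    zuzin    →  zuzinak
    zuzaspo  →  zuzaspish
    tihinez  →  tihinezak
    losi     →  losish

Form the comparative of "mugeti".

mugetish

devipin and losi both have last vowel 'i' yet inflect differently (devipinak, losish), so the last vowel is not what conditions the rule; whether the stem ends in a vowel or a consonant is.
"mugeti" ends in a vowel. The stems ending in a vowel (losi → losish, zuzaspo → zuzaspish) drop the final letter and add -ish.
The other pattern: stems ending in a consonant add -ak.
So mugeti → mugetish.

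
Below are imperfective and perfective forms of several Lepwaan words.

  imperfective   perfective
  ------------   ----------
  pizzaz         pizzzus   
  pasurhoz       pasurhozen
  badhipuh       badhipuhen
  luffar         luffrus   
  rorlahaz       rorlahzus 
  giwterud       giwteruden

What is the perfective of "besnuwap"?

besnuwpus

"besnuwap" has last vowel 'a'. The stems whose last vowel is 'a' (luffar → luffrus, rorlahaz → rorlahzus, pizzaz → pizzzus) delete the last vowel and add -us.
So besnuwap → besnuwpus.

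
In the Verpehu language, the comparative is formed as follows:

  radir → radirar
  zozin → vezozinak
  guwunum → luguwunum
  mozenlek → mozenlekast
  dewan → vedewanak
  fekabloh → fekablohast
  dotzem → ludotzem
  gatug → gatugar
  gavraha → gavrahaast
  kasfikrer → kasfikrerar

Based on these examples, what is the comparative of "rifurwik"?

rifurwikast

radir and zozin both have last vowel 'i' yet inflect differently (radirar, vezozinak), so the last vowel is not what conditions the rule; the final letter is.
"rifurwik" ends in -k. The one such stem in the data (mozenlek → mozenlekast) adds -ast, so the same rule applies.
So rifurwik → rifurwikast.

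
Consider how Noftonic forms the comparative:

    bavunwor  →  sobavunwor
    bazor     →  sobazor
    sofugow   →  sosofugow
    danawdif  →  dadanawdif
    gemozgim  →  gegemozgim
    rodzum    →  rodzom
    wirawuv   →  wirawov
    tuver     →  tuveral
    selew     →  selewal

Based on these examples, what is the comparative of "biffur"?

"biffur" has last vowel 'u'. The stems whose last vowel is 'u' (rodzum → rodzom, wirawuv → wirawov) change the last vowel to 'o'.
The other patterns: stems whose last vowel is 'o' add the prefix so-; stems whose last vowel is 'i' repeat the first consonant+vowel as a prefix; stems whose last vowel is 'e' add -al.
So biffur → biffor.

biffor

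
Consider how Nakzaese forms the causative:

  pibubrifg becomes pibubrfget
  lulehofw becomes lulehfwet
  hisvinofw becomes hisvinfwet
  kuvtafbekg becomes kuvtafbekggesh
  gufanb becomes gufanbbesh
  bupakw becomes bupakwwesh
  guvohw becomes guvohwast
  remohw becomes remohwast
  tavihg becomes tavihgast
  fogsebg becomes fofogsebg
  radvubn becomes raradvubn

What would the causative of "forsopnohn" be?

forsopnohnast

pibubrifg and kuvtafbekg both end in -g yet inflect differently (pibubrfget, kuvtafbekggesh), so the final letter is not what conditions the rule; the second-to-last letter is.
"forsopnohn" has second-to-last letter 'h'. The stems whose second-to-last letter is 'h' (guvohw → guvohwast, remohw → remohwast, tavihg → tavihgast) add -ast.
So forsopnohn → forsopnohnast.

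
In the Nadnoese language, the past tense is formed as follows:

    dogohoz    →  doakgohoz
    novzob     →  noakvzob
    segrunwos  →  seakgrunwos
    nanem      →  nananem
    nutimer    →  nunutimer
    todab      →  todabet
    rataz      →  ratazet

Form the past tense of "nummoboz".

nuakmmoboz

novzob and todab both end in -b yet inflect differently (noakvzob, todabet), so the final letter is not what conditions the rule; the last vowel is.
"nummoboz" has last vowel 'o'. The stems whose last vowel is 'o' (dogohoz → doakgohoz, novzob → noakvzob, segrunwos → seakgrunwos) insert -ak- after the first vowel.
The other patterns: stems whose last vowel is 'e' repeat the first consonant+vowel as a prefix; stems whose last vowel is 'a' add -et.
So nummoboz → nuakmmoboz.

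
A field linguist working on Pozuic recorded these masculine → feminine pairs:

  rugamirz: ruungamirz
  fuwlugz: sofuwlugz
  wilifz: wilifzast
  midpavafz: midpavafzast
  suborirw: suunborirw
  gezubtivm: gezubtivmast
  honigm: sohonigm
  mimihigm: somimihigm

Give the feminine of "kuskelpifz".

"kuskelpifz" has second-to-last letter 'f'. The stems whose second-to-last letter is 'f' (wilifz → wilifzast, midpavafz → midpavafzast) add -ast.
The other patterns: stems whose second-to-last letter is 'r' insert -un- after the first vowel; stems whose second-to-last letter is 'g' add the prefix so-.
So kuskelpifz → kuskelpifzast.

kuskelpifzast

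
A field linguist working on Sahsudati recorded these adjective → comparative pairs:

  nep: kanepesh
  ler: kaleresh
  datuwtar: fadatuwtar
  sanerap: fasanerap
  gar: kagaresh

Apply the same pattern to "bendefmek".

fabendefmek

datuwtar and gar both end in -r yet inflect differently (fadatuwtar, kagaresh), so the final letter is not what conditions the rule; the number of vowels is.
"bendefmek" has 3 vowels. The stems with 3 vowels (sanerap → fasanerap, datuwtar → fadatuwtar) add the prefix fa-.
So bendefmek → fabendefmek.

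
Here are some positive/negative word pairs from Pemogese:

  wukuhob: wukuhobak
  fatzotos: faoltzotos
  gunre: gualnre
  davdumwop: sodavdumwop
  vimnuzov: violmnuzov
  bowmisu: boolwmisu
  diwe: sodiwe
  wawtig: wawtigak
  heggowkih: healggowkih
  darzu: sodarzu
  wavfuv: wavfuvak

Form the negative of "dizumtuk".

sodizumtuk

"dizumtuk" begins with d-. The stems beginning with d- (darzu → sodarzu, davdumwop → sodavdumwop, diwe → sodiwe) add the prefix so-.
The other patterns: stems beginning with w- add -ak; stems beginning with g- or h- insert -al- after the first vowel; stems beginning with b-, f- or v- insert -ol- after the first vowel.
So dizumtuk → sodizumtuk.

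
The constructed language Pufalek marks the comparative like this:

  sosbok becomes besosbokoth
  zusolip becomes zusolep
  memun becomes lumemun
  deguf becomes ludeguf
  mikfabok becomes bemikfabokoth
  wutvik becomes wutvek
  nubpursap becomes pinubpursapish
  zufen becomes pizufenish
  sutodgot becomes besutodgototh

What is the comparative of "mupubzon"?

wutvik and sosbok both end in -k yet inflect differently (wutvek, besosbokoth), so the final letter is not what conditions the rule; the last vowel is.
"mupubzon" has last vowel 'o'. The stems whose last vowel is 'o' (sutodgot → besutodgototh, sosbok → besosbokoth, mikfabok → bemikfabokoth) add be- … -oth around the stem.
So mupubzon → bemupubzonoth.

bemupubzonoth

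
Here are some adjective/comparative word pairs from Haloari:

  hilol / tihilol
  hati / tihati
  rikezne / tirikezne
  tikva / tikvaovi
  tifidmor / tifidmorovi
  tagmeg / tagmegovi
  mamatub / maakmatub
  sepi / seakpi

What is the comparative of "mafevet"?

maakfevet

"mafevet" begins with m-. The one such stem in the data (mamatub → maakmatub) inserts -ak- after the first vowel (as does sepi), so the same rule applies.
So mafevet → maakfevet.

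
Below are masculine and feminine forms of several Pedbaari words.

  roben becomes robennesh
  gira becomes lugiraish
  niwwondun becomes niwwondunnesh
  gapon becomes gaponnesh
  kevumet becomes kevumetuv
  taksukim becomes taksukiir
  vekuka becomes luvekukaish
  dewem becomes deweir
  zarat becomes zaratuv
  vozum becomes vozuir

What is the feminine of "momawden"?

momawdennesh

"momawden" ends in -n. The stems ending in -n (roben → robennesh, niwwondun → niwwondunnesh, gapon → gaponnesh) double the final consonant and add -esh.
So momawden → momawdennesh.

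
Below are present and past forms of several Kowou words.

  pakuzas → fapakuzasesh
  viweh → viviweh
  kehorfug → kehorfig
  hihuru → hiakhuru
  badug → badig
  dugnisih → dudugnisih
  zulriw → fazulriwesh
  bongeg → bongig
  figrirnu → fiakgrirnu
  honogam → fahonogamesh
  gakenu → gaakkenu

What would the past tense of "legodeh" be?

lelegodeh

viweh and bongeg both have last vowel 'e' yet inflect differently (viviweh, bongig), so the last vowel is not what conditions the rule; the final letter is.
"legodeh" ends in -h. The stems ending in -h (dugnisih → dudugnisih, viweh → viviweh) repeat the first consonant+vowel as a prefix.
So legodeh → lelegodeh.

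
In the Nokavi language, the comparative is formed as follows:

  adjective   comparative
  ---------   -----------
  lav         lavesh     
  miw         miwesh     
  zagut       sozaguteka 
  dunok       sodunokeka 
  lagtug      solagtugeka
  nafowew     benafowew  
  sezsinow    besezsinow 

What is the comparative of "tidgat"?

sotidgateka

"tidgat" has 2 vowels. The stems with 2 vowels (zagut → sozaguteka, dunok → sodunokeka, lagtug → solagtugeka) add so- … -eka around the stem.
So tidgat → sotidgateka.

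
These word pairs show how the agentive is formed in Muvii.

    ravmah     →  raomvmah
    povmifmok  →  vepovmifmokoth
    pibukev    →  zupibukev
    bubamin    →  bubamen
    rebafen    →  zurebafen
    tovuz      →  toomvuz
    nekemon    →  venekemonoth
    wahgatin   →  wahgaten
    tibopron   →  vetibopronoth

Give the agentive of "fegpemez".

zufegpemez

wahgatin and nekemon both end in -n yet inflect differently (wahgaten, venekemonoth), so the final letter is not what conditions the rule; the last vowel is.
"fegpemez" has last vowel 'e'. The stems whose last vowel is 'e' (rebafen → zurebafen, pibukev → zupibukev) add the prefix zu-.
The other patterns: stems whose last vowel is 'i' change the last vowel to 'e'; stems whose last vowel is 'o' add ve- … -oth around the stem; stems whose last vowel is 'a' or 'u' insert -om- after the first vowel.
So fegpemez → zufegpemez.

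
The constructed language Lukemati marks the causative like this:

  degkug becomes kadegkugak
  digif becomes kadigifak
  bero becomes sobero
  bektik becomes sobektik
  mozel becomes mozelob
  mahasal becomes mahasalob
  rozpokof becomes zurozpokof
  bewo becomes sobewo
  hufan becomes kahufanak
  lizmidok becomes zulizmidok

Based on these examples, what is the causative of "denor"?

kadenorak

digif and rozpokof both end in -f yet inflect differently (kadigifak, zurozpokof), so the final letter is not what conditions the rule; the first letter is.
"denor" begins with d-. The stems beginning with d- (degkug → kadegkugak, digif → kadigifak) add ka- … -ak around the stem.
The other patterns: stems beginning with m- add -ob; stems beginning with b- add the prefix so-; stems beginning with l- or r- add the prefix zu-.
So denor → kadenorak.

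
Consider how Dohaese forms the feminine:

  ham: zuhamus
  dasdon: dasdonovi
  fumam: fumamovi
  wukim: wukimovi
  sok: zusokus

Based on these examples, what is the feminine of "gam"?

fumam and ham both end in -m yet inflect differently (fumamovi, zuhamus), so the final letter is not what conditions the rule; the number of vowels is.
"gam" has 1 vowel. The stems with 1 vowel (sok → zusokus, ham → zuhamus) add zu- … -us around the stem.
So gam → zugamus.

zugamus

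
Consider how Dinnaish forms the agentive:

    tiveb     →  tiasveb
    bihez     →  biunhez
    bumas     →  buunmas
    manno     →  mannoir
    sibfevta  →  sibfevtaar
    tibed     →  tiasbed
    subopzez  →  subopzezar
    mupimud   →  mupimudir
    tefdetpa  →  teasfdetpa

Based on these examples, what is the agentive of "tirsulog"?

mupimud and tibed both end in -d yet inflect differently (mupimudir, tiasbed), so the final letter is not what conditions the rule; the first letter is.
"tirsulog" begins with t-. The stems beginning with t- (tibed → tiasbed, tiveb → tiasveb, tefdetpa → teasfdetpa) insert -as- after the first vowel.
So tirsulog → tiasrsulog.

tiasrsulog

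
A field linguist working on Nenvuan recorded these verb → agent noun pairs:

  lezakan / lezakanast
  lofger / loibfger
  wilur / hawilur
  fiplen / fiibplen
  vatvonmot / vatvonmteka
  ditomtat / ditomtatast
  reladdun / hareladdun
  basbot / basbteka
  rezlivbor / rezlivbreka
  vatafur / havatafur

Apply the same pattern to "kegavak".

"kegavak" has last vowel 'a'. The stems whose last vowel is 'a' (lezakan → lezakanast, ditomtat → ditomtatast) add -ast.
So kegavak → kegavakast.

kegavakast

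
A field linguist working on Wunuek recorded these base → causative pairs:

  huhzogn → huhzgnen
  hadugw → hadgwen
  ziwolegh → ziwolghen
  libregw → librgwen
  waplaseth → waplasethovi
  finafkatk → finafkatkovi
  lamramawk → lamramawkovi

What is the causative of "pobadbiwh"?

pobadbiwhovi

ziwolegh and waplaseth both end in -h yet inflect differently (ziwolghen, waplasethovi), so the final letter is not what conditions the rule; the second-to-last letter is.
"pobadbiwh" has second-to-last letter 'w'. The one such stem in the data (lamramawk → lamramawkovi) adds -ovi, so the same rule applies.
The other pattern: stems whose second-to-last letter is 'g' delete the last vowel and add -en.
So pobadbiwh → pobadbiwhovi.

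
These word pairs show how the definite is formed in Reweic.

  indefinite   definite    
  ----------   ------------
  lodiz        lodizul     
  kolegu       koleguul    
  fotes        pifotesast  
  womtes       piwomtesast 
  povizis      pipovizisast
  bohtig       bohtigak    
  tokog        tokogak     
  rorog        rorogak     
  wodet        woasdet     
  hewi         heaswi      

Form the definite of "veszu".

lodiz and povizis both have last vowel 'i' yet inflect differently (lodizul, pipovizisast), so the last vowel is not what conditions the rule; the final letter is.
"veszu" ends in -u. The one such stem in the data (kolegu → koleguul) adds -ul, so the same rule applies.
So veszu → veszuul.

veszuul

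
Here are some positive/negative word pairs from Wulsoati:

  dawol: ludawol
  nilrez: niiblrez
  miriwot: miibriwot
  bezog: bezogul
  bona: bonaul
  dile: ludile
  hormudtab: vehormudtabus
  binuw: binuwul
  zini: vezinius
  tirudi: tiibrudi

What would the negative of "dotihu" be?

ludotihu

"dotihu" begins with d-. The stems beginning with d- (dile → ludile, dawol → ludawol) add the prefix lu-.
The other patterns: stems beginning with h- or z- add ve- … -us around the stem; stems beginning with b- add -ul; stems beginning with m-, n- or t- insert -ib- after the first vowel.
So dotihu → ludotihu.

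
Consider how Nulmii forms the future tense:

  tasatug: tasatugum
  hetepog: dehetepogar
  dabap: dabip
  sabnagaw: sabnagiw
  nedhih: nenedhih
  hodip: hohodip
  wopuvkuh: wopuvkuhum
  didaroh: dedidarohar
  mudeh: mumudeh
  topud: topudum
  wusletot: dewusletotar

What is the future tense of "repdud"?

repdudum

wopuvkuh and didaroh both end in -h yet inflect differently (wopuvkuhum, dedidarohar), so the final letter is not what conditions the rule; the last vowel is.
"repdud" has last vowel 'u'. The stems whose last vowel is 'u' (tasatug → tasatugum, topud → topudum, wopuvkuh → wopuvkuhum) add -um.
So repdud → repdudum.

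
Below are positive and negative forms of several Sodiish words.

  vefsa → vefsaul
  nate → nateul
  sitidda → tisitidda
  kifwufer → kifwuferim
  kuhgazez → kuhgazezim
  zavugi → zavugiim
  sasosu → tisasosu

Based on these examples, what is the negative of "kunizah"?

kunizahim

sitidda and vefsa both end in -a yet inflect differently (tisitidda, vefsaul), so the final letter is not what conditions the rule; the first letter is.
"kunizah" begins with k-. The stems beginning with k- (kifwufer → kifwuferim, kuhgazez → kuhgazezim) add -im.
So kunizah → kunizahim.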